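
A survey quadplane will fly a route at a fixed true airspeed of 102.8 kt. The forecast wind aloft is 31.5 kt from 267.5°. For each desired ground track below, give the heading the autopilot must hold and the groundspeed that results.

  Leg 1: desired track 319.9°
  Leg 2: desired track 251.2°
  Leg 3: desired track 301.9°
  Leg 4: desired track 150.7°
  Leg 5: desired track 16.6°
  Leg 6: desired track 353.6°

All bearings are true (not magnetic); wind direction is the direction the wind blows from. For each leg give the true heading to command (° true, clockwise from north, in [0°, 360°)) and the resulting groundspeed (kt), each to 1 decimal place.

Leg 1: heading=305.8°, groundspeed=80.5 kt
Leg 2: heading=256.1°, groundspeed=72.2 kt
Leg 3: heading=291.9°, groundspeed=75.3 kt
Leg 4: heading=166.6°, groundspeed=113.1 kt
Leg 5: heading=359.8°, groundspeed=108.7 kt
Leg 6: heading=335.8°, groundspeed=95.7 kt

Leg 1: desired track 319.9°; wind correction -14.1° → command heading 305.8°, groundspeed 80.5 kt
Leg 2: desired track 251.2°; wind correction +4.9° → command heading 256.1°, groundspeed 72.2 kt
Leg 3: desired track 301.9°; wind correction -10.0° → command heading 291.9°, groundspeed 75.3 kt
Leg 4: desired track 150.7°; wind correction +15.9° → command heading 166.6°, groundspeed 113.1 kt
Leg 5: desired track 16.6°; wind correction -16.8° → command heading 359.8°, groundspeed 108.7 kt
Leg 6: desired track 353.6°; wind correction -17.8° → command heading 335.8°, groundspeed 95.7 kt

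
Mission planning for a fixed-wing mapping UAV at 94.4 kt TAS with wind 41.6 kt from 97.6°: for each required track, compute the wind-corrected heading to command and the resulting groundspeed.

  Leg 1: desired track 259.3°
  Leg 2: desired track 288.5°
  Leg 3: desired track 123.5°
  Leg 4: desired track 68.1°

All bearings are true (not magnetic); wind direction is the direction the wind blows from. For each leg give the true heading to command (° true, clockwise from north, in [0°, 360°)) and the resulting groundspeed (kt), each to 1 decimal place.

Leg 1: desired track 259.3°; wind correction -8.0° → command heading 251.3°, groundspeed 133.0 kt
Leg 2: desired track 288.5°; wind correction +4.8° → command heading 293.3°, groundspeed 134.9 kt
Leg 3: desired track 123.5°; wind correction -11.1° → command heading 112.4°, groundspeed 55.2 kt
Leg 4: desired track 68.1°; wind correction +12.5° → command heading 80.6°, groundspeed 55.9 kt

Leg 1: heading=251.3°, groundspeed=133.0 kt
Leg 2: heading=293.3°, groundspeed=134.9 kt
Leg 3: heading=112.4°, groundspeed=55.2 kt
Leg 4: heading=80.6°, groundspeed=55.9 kt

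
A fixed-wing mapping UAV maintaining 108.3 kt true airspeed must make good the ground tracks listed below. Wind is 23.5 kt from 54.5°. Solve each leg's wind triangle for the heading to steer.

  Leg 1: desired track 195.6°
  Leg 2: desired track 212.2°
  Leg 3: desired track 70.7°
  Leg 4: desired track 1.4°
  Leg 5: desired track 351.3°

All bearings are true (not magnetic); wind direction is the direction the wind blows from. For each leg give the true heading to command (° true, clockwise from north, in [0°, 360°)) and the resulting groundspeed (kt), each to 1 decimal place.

Leg 1: heading=187.8°, groundspeed=125.6 kt
Leg 2: heading=207.5°, groundspeed=129.7 kt
Leg 3: heading=67.2°, groundspeed=85.5 kt
Leg 4: heading=11.4°, groundspeed=92.5 kt
Leg 5: heading=2.5°, groundspeed=95.7 kt

Leg 1: desired track 195.6°; wind correction -7.8° → command heading 187.8°, groundspeed 125.6 kt
Leg 2: desired track 212.2°; wind correction -4.7° → command heading 207.5°, groundspeed 129.7 kt
Leg 3: desired track 70.7°; wind correction -3.5° → command heading 67.2°, groundspeed 85.5 kt
Leg 4: desired track 1.4°; wind correction +10.0° → command heading 11.4°, groundspeed 92.5 kt
Leg 5: desired track 351.3°; wind correction +11.2° → command heading 2.5°, groundspeed 95.7 kt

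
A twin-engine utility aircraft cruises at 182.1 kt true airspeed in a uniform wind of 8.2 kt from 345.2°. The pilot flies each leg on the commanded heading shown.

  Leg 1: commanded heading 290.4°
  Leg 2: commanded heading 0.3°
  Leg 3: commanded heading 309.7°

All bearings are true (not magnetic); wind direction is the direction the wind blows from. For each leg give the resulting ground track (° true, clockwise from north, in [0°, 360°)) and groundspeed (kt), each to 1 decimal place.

Leg 1: track=288.2°, groundspeed=177.5 kt
Leg 2: track=1.0°, groundspeed=174.2 kt
Leg 3: track=308.1°, groundspeed=175.5 kt

Leg 1: heading 290.4°; drift -2.2° → track 288.2°, groundspeed 177.5 kt
Leg 2: heading 0.3°; drift +0.7° → track 1.0°, groundspeed 174.2 kt
Leg 3: heading 309.7°; drift -1.6° → track 308.1°, groundspeed 175.5 kt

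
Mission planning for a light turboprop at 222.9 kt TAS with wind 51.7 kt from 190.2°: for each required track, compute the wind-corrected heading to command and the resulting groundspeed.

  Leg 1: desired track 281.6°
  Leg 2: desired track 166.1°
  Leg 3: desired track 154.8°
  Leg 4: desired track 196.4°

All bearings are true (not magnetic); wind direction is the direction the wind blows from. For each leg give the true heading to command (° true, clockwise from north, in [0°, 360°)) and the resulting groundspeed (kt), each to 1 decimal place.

Leg 1: heading=268.2°, groundspeed=218.1 kt
Leg 2: heading=171.5°, groundspeed=174.7 kt
Leg 3: heading=162.5°, groundspeed=178.7 kt
Leg 4: heading=195.0°, groundspeed=171.4 kt

Leg 1: desired track 281.6°; wind correction -13.4° → command heading 268.2°, groundspeed 218.1 kt
Leg 2: desired track 166.1°; wind correction +5.4° → command heading 171.5°, groundspeed 174.7 kt
Leg 3: desired track 154.8°; wind correction +7.7° → command heading 162.5°, groundspeed 178.7 kt
Leg 4: desired track 196.4°; wind correction -1.4° → command heading 195.0°, groundspeed 171.4 kt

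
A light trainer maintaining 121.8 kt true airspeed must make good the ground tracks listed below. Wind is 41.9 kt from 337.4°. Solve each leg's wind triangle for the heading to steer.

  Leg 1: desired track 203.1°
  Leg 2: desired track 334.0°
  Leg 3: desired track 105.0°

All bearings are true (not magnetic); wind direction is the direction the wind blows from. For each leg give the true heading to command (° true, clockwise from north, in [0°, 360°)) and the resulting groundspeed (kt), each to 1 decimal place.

Leg 1: heading=217.4°, groundspeed=147.3 kt
Leg 2: heading=335.2°, groundspeed=79.9 kt
Leg 3: heading=89.2°, groundspeed=142.8 kt

Leg 1: desired track 203.1°; wind correction +14.3° → command heading 217.4°, groundspeed 147.3 kt
Leg 2: desired track 334.0°; wind correction +1.2° → command heading 335.2°, groundspeed 79.9 kt
Leg 3: desired track 105.0°; wind correction -15.8° → command heading 89.2°, groundspeed 142.8 kt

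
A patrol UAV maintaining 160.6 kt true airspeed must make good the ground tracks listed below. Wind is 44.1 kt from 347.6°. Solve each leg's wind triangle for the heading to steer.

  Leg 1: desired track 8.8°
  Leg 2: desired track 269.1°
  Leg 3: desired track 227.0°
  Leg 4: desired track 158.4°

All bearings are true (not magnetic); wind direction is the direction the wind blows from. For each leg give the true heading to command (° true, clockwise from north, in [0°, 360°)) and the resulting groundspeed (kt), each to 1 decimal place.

Leg 1: heading=3.1°, groundspeed=118.7 kt
Leg 2: heading=284.7°, groundspeed=145.9 kt
Leg 3: heading=240.7°, groundspeed=178.5 kt
Leg 4: heading=155.9°, groundspeed=204.0 kt

Leg 1: desired track 8.8°; wind correction -5.7° → command heading 3.1°, groundspeed 118.7 kt
Leg 2: desired track 269.1°; wind correction +15.6° → command heading 284.7°, groundspeed 145.9 kt
Leg 3: desired track 227.0°; wind correction +13.7° → command heading 240.7°, groundspeed 178.5 kt
Leg 4: desired track 158.4°; wind correction -2.5° → command heading 155.9°, groundspeed 204.0 kt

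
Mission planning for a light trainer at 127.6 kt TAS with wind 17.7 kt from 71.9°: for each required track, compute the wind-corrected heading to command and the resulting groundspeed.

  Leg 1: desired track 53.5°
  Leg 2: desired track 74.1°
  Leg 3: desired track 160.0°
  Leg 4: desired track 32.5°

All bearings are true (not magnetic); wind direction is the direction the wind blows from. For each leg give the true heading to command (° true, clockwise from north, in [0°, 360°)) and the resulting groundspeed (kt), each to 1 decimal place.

Leg 1: desired track 53.5°; wind correction +2.5° → command heading 56.0°, groundspeed 110.7 kt
Leg 2: desired track 74.1°; wind correction -0.3° → command heading 73.8°, groundspeed 109.9 kt
Leg 3: desired track 160.0°; wind correction -8.0° → command heading 152.0°, groundspeed 125.8 kt
Leg 4: desired track 32.5°; wind correction +5.1° → command heading 37.6°, groundspeed 113.4 kt

Leg 1: heading=56.0°, groundspeed=110.7 kt
Leg 2: heading=73.8°, groundspeed=109.9 kt
Leg 3: heading=152.0°, groundspeed=125.8 kt
Leg 4: heading=37.6°, groundspeed=113.4 kt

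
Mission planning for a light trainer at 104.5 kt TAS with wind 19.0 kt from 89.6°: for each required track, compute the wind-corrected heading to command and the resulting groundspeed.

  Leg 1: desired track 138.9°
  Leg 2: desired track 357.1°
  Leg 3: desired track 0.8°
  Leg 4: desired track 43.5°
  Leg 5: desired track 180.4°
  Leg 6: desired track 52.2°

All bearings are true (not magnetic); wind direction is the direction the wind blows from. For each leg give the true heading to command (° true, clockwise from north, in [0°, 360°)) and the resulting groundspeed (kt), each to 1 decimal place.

Leg 1: heading=131.0°, groundspeed=91.1 kt
Leg 2: heading=7.6°, groundspeed=103.6 kt
Leg 3: heading=11.3°, groundspeed=102.4 kt
Leg 4: heading=51.0°, groundspeed=90.4 kt
Leg 5: heading=169.9°, groundspeed=103.0 kt
Leg 6: heading=58.5°, groundspeed=88.8 kt

Leg 1: desired track 138.9°; wind correction -7.9° → command heading 131.0°, groundspeed 91.1 kt
Leg 2: desired track 357.1°; wind correction +10.5° → command heading 7.6°, groundspeed 103.6 kt
Leg 3: desired track 0.8°; wind correction +10.5° → command heading 11.3°, groundspeed 102.4 kt
Leg 4: desired track 43.5°; wind correction +7.5° → command heading 51.0°, groundspeed 90.4 kt
Leg 5: desired track 180.4°; wind correction -10.5° → command heading 169.9°, groundspeed 103.0 kt
Leg 6: desired track 52.2°; wind correction +6.3° → command heading 58.5°, groundspeed 88.8 kt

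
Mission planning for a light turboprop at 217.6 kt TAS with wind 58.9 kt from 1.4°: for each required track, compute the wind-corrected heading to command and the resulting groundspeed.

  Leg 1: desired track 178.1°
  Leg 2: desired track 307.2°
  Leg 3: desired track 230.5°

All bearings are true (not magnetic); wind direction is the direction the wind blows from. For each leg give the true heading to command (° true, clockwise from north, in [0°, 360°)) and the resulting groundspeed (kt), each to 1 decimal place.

Leg 1: desired track 178.1°; wind correction -0.9° → command heading 177.2°, groundspeed 276.4 kt
Leg 2: desired track 307.2°; wind correction +12.7° → command heading 319.9°, groundspeed 177.8 kt
Leg 3: desired track 230.5°; wind correction +11.8° → command heading 242.3°, groundspeed 251.6 kt

Leg 1: heading=177.2°, groundspeed=276.4 kt
Leg 2: heading=319.9°, groundspeed=177.8 kt
Leg 3: heading=242.3°, groundspeed=251.6 kt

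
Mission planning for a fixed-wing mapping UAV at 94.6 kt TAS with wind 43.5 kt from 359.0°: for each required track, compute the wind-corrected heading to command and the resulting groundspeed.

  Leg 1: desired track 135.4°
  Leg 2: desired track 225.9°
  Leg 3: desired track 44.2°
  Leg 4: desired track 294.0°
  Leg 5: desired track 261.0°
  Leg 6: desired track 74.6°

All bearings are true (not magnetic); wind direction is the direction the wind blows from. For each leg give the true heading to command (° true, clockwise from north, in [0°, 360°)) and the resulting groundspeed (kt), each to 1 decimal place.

Leg 1: desired track 135.4°; wind correction -18.5° → command heading 116.9°, groundspeed 121.2 kt
Leg 2: desired track 225.9°; wind correction +19.6° → command heading 245.5°, groundspeed 118.8 kt
Leg 3: desired track 44.2°; wind correction -19.0° → command heading 25.2°, groundspeed 58.8 kt
Leg 4: desired track 294.0°; wind correction +24.6° → command heading 318.6°, groundspeed 67.6 kt
Leg 5: desired track 261.0°; wind correction +27.1° → command heading 288.1°, groundspeed 90.3 kt
Leg 6: desired track 74.6°; wind correction -26.4° → command heading 48.2°, groundspeed 73.9 kt

Leg 1: heading=116.9°, groundspeed=121.2 kt
Leg 2: heading=245.5°, groundspeed=118.8 kt
Leg 3: heading=25.2°, groundspeed=58.8 kt
Leg 4: heading=318.6°, groundspeed=67.6 kt
Leg 5: heading=288.1°, groundspeed=90.3 kt
Leg 6: heading=48.2°, groundspeed=73.9 kt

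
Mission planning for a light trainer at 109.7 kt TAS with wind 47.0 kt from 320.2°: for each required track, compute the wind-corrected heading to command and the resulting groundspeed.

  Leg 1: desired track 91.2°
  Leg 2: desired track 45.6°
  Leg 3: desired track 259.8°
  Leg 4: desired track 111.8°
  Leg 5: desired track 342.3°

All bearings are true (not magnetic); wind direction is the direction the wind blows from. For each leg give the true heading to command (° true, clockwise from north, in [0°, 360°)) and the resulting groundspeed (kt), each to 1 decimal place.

Leg 1: desired track 91.2°; wind correction -18.9° → command heading 72.3°, groundspeed 134.6 kt
Leg 2: desired track 45.6°; wind correction -25.3° → command heading 20.3°, groundspeed 95.4 kt
Leg 3: desired track 259.8°; wind correction +21.9° → command heading 281.7°, groundspeed 78.6 kt
Leg 4: desired track 111.8°; wind correction -11.8° → command heading 100.0°, groundspeed 148.7 kt
Leg 5: desired track 342.3°; wind correction -9.3° → command heading 333.0°, groundspeed 64.7 kt

Leg 1: heading=72.3°, groundspeed=134.6 kt
Leg 2: heading=20.3°, groundspeed=95.4 kt
Leg 3: heading=281.7°, groundspeed=78.6 kt
Leg 4: heading=100.0°, groundspeed=148.7 kt
Leg 5: heading=333.0°, groundspeed=64.7 kt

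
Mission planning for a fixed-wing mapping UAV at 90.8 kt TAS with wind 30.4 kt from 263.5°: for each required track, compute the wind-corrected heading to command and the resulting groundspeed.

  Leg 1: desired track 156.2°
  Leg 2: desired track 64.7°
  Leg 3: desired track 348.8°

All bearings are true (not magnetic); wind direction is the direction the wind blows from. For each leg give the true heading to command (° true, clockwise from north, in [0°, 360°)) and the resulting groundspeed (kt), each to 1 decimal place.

Leg 1: desired track 156.2°; wind correction +18.6° → command heading 174.8°, groundspeed 95.1 kt
Leg 2: desired track 64.7°; wind correction -6.2° → command heading 58.5°, groundspeed 119.0 kt
Leg 3: desired track 348.8°; wind correction -19.5° → command heading 329.3°, groundspeed 83.1 kt

Leg 1: heading=174.8°, groundspeed=95.1 kt
Leg 2: heading=58.5°, groundspeed=119.0 kt
Leg 3: heading=329.3°, groundspeed=83.1 kt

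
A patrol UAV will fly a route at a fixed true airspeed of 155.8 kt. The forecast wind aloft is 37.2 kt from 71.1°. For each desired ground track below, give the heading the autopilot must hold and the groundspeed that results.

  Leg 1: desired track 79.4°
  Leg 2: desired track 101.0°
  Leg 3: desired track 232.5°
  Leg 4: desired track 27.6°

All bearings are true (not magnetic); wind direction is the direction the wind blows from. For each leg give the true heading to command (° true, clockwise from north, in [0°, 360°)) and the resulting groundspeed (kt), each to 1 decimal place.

Leg 1: desired track 79.4°; wind correction -2.0° → command heading 77.4°, groundspeed 118.9 kt
Leg 2: desired track 101.0°; wind correction -6.8° → command heading 94.2°, groundspeed 122.4 kt
Leg 3: desired track 232.5°; wind correction -4.4° → command heading 228.1°, groundspeed 190.6 kt
Leg 4: desired track 27.6°; wind correction +9.5° → command heading 37.1°, groundspeed 126.7 kt

Leg 1: heading=77.4°, groundspeed=118.9 kt
Leg 2: heading=94.2°, groundspeed=122.4 kt
Leg 3: heading=228.1°, groundspeed=190.6 kt
Leg 4: heading=37.1°, groundspeed=126.7 kt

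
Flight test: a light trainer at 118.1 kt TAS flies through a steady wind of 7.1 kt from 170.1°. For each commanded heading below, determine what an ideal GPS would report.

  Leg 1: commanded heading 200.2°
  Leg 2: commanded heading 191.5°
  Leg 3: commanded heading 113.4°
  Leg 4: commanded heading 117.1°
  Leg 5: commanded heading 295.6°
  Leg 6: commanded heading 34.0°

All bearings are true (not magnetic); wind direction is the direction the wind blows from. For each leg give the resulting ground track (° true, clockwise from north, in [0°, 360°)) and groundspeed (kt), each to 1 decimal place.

Leg 1: heading 200.2°; drift +1.8° → track 202.0°, groundspeed 112.0 kt
Leg 2: heading 191.5°; drift +1.3° → track 192.8°, groundspeed 111.5 kt
Leg 3: heading 113.4°; drift -3.0° → track 110.4°, groundspeed 114.4 kt
Leg 4: heading 117.1°; drift -2.9° → track 114.2°, groundspeed 114.0 kt
Leg 5: heading 295.6°; drift +2.7° → track 298.3°, groundspeed 122.4 kt
Leg 6: heading 34.0°; drift -2.3° → track 31.7°, groundspeed 123.3 kt

Leg 1: track=202.0°, groundspeed=112.0 kt
Leg 2: track=192.8°, groundspeed=111.5 kt
Leg 3: track=110.4°, groundspeed=114.4 kt
Leg 4: track=114.2°, groundspeed=114.0 kt
Leg 5: track=298.3°, groundspeed=122.4 kt
Leg 6: track=31.7°, groundspeed=123.3 kt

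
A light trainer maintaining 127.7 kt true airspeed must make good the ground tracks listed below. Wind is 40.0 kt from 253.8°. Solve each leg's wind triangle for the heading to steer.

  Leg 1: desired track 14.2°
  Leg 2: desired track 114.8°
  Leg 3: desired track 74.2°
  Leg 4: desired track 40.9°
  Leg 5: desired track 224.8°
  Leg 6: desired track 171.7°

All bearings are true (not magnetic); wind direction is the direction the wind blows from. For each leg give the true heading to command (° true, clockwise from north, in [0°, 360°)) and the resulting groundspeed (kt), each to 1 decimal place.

Leg 1: heading=358.5°, groundspeed=143.2 kt
Leg 2: heading=126.7°, groundspeed=155.2 kt
Leg 3: heading=74.3°, groundspeed=167.7 kt
Leg 4: heading=31.1°, groundspeed=159.4 kt
Leg 5: heading=233.5°, groundspeed=91.2 kt
Leg 6: heading=189.8°, groundspeed=115.9 kt

Leg 1: desired track 14.2°; wind correction -15.7° → command heading 358.5°, groundspeed 143.2 kt
Leg 2: desired track 114.8°; wind correction +11.9° → command heading 126.7°, groundspeed 155.2 kt
Leg 3: desired track 74.2°; wind correction +0.1° → command heading 74.3°, groundspeed 167.7 kt
Leg 4: desired track 40.9°; wind correction -9.8° → command heading 31.1°, groundspeed 159.4 kt
Leg 5: desired track 224.8°; wind correction +8.7° → command heading 233.5°, groundspeed 91.2 kt
Leg 6: desired track 171.7°; wind correction +18.1° → command heading 189.8°, groundspeed 115.9 kt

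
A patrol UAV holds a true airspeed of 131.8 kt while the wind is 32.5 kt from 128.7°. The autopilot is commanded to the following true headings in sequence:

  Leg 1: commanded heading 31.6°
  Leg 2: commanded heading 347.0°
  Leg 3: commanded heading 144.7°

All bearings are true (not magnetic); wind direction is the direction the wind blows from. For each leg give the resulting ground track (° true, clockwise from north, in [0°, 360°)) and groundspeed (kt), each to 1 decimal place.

Leg 1: track=18.2°, groundspeed=139.6 kt
Leg 2: track=339.7°, groundspeed=158.6 kt
Leg 3: track=149.8°, groundspeed=101.0 kt

Leg 1: heading 31.6°; drift -13.4° → track 18.2°, groundspeed 139.6 kt
Leg 2: heading 347.0°; drift -7.3° → track 339.7°, groundspeed 158.6 kt
Leg 3: heading 144.7°; drift +5.1° → track 149.8°, groundspeed 101.0 kt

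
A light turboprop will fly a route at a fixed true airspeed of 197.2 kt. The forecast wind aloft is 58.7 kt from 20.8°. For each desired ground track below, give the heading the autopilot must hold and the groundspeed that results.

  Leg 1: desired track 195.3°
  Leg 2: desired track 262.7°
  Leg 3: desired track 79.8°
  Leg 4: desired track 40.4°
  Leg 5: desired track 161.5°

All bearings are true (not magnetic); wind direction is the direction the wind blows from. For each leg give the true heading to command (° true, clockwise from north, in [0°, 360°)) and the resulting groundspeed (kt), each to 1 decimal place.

Leg 1: heading=193.7°, groundspeed=255.5 kt
Leg 2: heading=277.9°, groundspeed=217.9 kt
Leg 3: heading=65.0°, groundspeed=160.4 kt
Leg 4: heading=34.7°, groundspeed=140.9 kt
Leg 5: heading=150.6°, groundspeed=239.1 kt

Leg 1: desired track 195.3°; wind correction -1.6° → command heading 193.7°, groundspeed 255.5 kt
Leg 2: desired track 262.7°; wind correction +15.2° → command heading 277.9°, groundspeed 217.9 kt
Leg 3: desired track 79.8°; wind correction -14.8° → command heading 65.0°, groundspeed 160.4 kt
Leg 4: desired track 40.4°; wind correction -5.7° → command heading 34.7°, groundspeed 140.9 kt
Leg 5: desired track 161.5°; wind correction -10.9° → command heading 150.6°, groundspeed 239.1 kt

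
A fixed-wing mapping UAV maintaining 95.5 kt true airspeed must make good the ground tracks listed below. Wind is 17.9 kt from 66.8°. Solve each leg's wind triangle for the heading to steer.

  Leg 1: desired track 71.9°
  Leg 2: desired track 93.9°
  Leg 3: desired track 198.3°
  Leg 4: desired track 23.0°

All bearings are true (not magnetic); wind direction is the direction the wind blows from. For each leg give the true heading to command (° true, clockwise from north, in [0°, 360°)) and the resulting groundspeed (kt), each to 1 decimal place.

Leg 1: heading=70.9°, groundspeed=77.7 kt
Leg 2: heading=89.0°, groundspeed=79.2 kt
Leg 3: heading=190.2°, groundspeed=106.4 kt
Leg 4: heading=30.5°, groundspeed=81.8 kt

Leg 1: desired track 71.9°; wind correction -1.0° → command heading 70.9°, groundspeed 77.7 kt
Leg 2: desired track 93.9°; wind correction -4.9° → command heading 89.0°, groundspeed 79.2 kt
Leg 3: desired track 198.3°; wind correction -8.1° → command heading 190.2°, groundspeed 106.4 kt
Leg 4: desired track 23.0°; wind correction +7.5° → command heading 30.5°, groundspeed 81.8 kt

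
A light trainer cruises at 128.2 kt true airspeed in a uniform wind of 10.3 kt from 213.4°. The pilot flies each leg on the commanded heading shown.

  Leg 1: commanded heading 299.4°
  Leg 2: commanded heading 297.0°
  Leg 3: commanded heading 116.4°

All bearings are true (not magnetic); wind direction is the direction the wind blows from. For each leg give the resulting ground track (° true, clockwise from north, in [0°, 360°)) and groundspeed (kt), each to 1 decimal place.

Leg 1: heading 299.4°; drift +4.6° → track 304.0°, groundspeed 127.9 kt
Leg 2: heading 297.0°; drift +4.6° → track 301.6°, groundspeed 127.5 kt
Leg 3: heading 116.4°; drift -4.5° → track 111.9°, groundspeed 129.9 kt

Leg 1: track=304.0°, groundspeed=127.9 kt
Leg 2: track=301.6°, groundspeed=127.5 kt
Leg 3: track=111.9°, groundspeed=129.9 kt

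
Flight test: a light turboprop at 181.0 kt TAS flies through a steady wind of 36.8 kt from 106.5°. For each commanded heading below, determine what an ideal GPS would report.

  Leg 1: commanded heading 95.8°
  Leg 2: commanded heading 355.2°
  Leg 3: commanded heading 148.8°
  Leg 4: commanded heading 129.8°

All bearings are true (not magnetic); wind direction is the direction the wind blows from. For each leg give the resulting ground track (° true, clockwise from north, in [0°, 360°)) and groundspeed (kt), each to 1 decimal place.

Leg 1: track=93.1°, groundspeed=145.0 kt
Leg 2: track=345.2°, groundspeed=197.4 kt
Leg 3: track=157.9°, groundspeed=155.8 kt
Leg 4: track=135.4°, groundspeed=147.9 kt

Leg 1: heading 95.8°; drift -2.7° → track 93.1°, groundspeed 145.0 kt
Leg 2: heading 355.2°; drift -10.0° → track 345.2°, groundspeed 197.4 kt
Leg 3: heading 148.8°; drift +9.1° → track 157.9°, groundspeed 155.8 kt
Leg 4: heading 129.8°; drift +5.6° → track 135.4°, groundspeed 147.9 kt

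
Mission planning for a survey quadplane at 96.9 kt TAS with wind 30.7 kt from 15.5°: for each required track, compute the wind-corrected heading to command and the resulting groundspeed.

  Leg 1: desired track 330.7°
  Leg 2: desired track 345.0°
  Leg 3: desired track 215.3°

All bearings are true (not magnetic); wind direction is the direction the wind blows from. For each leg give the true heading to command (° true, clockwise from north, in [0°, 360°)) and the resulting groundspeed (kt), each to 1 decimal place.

Leg 1: desired track 330.7°; wind correction +12.9° → command heading 343.6°, groundspeed 72.7 kt
Leg 2: desired track 345.0°; wind correction +9.3° → command heading 354.3°, groundspeed 69.2 kt
Leg 3: desired track 215.3°; wind correction +6.2° → command heading 221.5°, groundspeed 125.2 kt

Leg 1: heading=343.6°, groundspeed=72.7 kt
Leg 2: heading=354.3°, groundspeed=69.2 kt
Leg 3: heading=221.5°, groundspeed=125.2 kt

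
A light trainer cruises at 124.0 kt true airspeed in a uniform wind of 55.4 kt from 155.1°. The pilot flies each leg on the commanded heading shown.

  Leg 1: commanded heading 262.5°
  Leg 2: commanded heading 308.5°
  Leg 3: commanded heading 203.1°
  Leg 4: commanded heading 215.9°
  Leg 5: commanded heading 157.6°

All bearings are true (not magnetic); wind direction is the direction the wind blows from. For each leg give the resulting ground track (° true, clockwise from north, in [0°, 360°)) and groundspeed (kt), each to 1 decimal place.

Leg 1: heading 262.5°; drift +20.6° → track 283.1°, groundspeed 150.2 kt
Leg 2: heading 308.5°; drift +8.1° → track 316.6°, groundspeed 175.3 kt
Leg 3: heading 203.1°; drift +25.3° → track 228.4°, groundspeed 96.2 kt
Leg 4: heading 215.9°; drift +26.5° → track 242.4°, groundspeed 108.4 kt
Leg 5: heading 157.6°; drift +2.0° → track 159.6°, groundspeed 68.7 kt

Leg 1: track=283.1°, groundspeed=150.2 kt
Leg 2: track=316.6°, groundspeed=175.3 kt
Leg 3: track=228.4°, groundspeed=96.2 kt
Leg 4: track=242.4°, groundspeed=108.4 kt
Leg 5: track=159.6°, groundspeed=68.7 kt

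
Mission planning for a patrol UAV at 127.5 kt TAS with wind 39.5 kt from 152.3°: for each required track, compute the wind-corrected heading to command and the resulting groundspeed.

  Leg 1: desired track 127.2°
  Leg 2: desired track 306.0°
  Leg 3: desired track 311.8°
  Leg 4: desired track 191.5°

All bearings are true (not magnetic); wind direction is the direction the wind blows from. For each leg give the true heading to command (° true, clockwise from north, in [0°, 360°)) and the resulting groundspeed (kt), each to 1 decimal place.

Leg 1: heading=134.8°, groundspeed=90.6 kt
Leg 2: heading=298.1°, groundspeed=161.7 kt
Leg 3: heading=305.6°, groundspeed=163.7 kt
Leg 4: heading=180.2°, groundspeed=94.4 kt

Leg 1: desired track 127.2°; wind correction +7.6° → command heading 134.8°, groundspeed 90.6 kt
Leg 2: desired track 306.0°; wind correction -7.9° → command heading 298.1°, groundspeed 161.7 kt
Leg 3: desired track 311.8°; wind correction -6.2° → command heading 305.6°, groundspeed 163.7 kt
Leg 4: desired track 191.5°; wind correction -11.3° → command heading 180.2°, groundspeed 94.4 kt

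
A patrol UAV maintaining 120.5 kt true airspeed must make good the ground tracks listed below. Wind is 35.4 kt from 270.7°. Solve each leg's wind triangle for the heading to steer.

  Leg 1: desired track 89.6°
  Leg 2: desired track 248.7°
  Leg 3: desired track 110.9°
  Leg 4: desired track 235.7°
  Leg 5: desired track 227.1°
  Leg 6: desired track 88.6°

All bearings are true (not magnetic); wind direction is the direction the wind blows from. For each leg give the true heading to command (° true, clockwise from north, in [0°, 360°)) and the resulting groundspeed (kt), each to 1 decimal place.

Leg 1: desired track 89.6°; wind correction -0.3° → command heading 89.3°, groundspeed 155.9 kt
Leg 2: desired track 248.7°; wind correction +6.3° → command heading 255.0°, groundspeed 86.9 kt
Leg 3: desired track 110.9°; wind correction +5.8° → command heading 116.7°, groundspeed 153.1 kt
Leg 4: desired track 235.7°; wind correction +9.7° → command heading 245.4°, groundspeed 89.8 kt
Leg 5: desired track 227.1°; wind correction +11.7° → command heading 238.8°, groundspeed 92.4 kt
Leg 6: desired track 88.6°; wind correction -0.6° → command heading 88.0°, groundspeed 155.9 kt

Leg 1: heading=89.3°, groundspeed=155.9 kt
Leg 2: heading=255.0°, groundspeed=86.9 kt
Leg 3: heading=116.7°, groundspeed=153.1 kt
Leg 4: heading=245.4°, groundspeed=89.8 kt
Leg 5: heading=238.8°, groundspeed=92.4 kt
Leg 6: heading=88.0°, groundspeed=155.9 kt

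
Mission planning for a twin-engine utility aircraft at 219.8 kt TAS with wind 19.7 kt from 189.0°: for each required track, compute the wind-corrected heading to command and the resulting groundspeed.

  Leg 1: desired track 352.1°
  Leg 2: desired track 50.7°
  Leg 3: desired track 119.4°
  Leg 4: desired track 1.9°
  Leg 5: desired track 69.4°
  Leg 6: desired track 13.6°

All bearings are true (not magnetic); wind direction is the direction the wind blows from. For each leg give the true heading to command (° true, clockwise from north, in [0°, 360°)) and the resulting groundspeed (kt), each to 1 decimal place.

Leg 1: desired track 352.1°; wind correction -1.5° → command heading 350.6°, groundspeed 238.6 kt
Leg 2: desired track 50.7°; wind correction +3.4° → command heading 54.1°, groundspeed 234.1 kt
Leg 3: desired track 119.4°; wind correction +4.8° → command heading 124.2°, groundspeed 212.2 kt
Leg 4: desired track 1.9°; wind correction -0.6° → command heading 1.3°, groundspeed 239.3 kt
Leg 5: desired track 69.4°; wind correction +4.5° → command heading 73.9°, groundspeed 228.9 kt
Leg 6: desired track 13.6°; wind correction +0.4° → command heading 14.0°, groundspeed 239.4 kt

Leg 1: heading=350.6°, groundspeed=238.6 kt
Leg 2: heading=54.1°, groundspeed=234.1 kt
Leg 3: heading=124.2°, groundspeed=212.2 kt
Leg 4: heading=1.3°, groundspeed=239.3 kt
Leg 5: heading=73.9°, groundspeed=228.9 kt
Leg 6: heading=14.0°, groundspeed=239.4 kt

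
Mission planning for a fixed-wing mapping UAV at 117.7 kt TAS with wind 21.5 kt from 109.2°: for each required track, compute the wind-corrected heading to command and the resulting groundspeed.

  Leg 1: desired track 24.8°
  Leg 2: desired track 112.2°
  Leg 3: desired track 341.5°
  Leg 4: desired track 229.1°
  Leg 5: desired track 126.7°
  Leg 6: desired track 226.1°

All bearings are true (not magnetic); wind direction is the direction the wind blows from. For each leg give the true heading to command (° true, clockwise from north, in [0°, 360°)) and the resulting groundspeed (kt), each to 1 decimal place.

Leg 1: heading=35.3°, groundspeed=113.6 kt
Leg 2: heading=111.7°, groundspeed=96.2 kt
Leg 3: heading=349.8°, groundspeed=129.6 kt
Leg 4: heading=220.0°, groundspeed=126.9 kt
Leg 5: heading=123.6°, groundspeed=97.0 kt
Leg 6: heading=216.7°, groundspeed=125.9 kt

Leg 1: desired track 24.8°; wind correction +10.5° → command heading 35.3°, groundspeed 113.6 kt
Leg 2: desired track 112.2°; wind correction -0.5° → command heading 111.7°, groundspeed 96.2 kt
Leg 3: desired track 341.5°; wind correction +8.3° → command heading 349.8°, groundspeed 129.6 kt
Leg 4: desired track 229.1°; wind correction -9.1° → command heading 220.0°, groundspeed 126.9 kt
Leg 5: desired track 126.7°; wind correction -3.1° → command heading 123.6°, groundspeed 97.0 kt
Leg 6: desired track 226.1°; wind correction -9.4° → command heading 216.7°, groundspeed 125.9 kt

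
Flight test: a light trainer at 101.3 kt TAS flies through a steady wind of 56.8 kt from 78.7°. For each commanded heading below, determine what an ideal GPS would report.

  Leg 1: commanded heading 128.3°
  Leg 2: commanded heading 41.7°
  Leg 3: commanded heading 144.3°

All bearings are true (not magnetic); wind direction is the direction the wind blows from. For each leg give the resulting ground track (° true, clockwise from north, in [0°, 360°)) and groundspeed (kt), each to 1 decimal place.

Leg 1: heading 128.3°; drift +33.9° → track 162.2°, groundspeed 77.7 kt
Leg 2: heading 41.7°; drift -31.4° → track 10.3°, groundspeed 65.6 kt
Leg 3: heading 144.3°; drift +33.6° → track 177.9°, groundspeed 93.5 kt

Leg 1: track=162.2°, groundspeed=77.7 kt
Leg 2: track=10.3°, groundspeed=65.6 kt
Leg 3: track=177.9°, groundspeed=93.5 kt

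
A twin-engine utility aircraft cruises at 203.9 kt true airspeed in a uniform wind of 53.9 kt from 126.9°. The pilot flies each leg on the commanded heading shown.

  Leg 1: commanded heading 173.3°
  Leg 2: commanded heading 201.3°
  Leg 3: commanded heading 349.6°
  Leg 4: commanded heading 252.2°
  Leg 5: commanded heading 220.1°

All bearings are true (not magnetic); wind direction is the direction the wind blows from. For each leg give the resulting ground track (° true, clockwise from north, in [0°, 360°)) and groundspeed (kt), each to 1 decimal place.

Leg 1: heading 173.3°; drift +13.2° → track 186.5°, groundspeed 171.2 kt
Leg 2: heading 201.3°; drift +15.3° → track 216.6°, groundspeed 196.4 kt
Leg 3: heading 349.6°; drift -8.5° → track 341.1°, groundspeed 246.2 kt
Leg 4: heading 252.2°; drift +10.6° → track 262.8°, groundspeed 239.1 kt
Leg 5: heading 220.1°; drift +14.6° → track 234.7°, groundspeed 213.8 kt

Leg 1: track=186.5°, groundspeed=171.2 kt
Leg 2: track=216.6°, groundspeed=196.4 kt
Leg 3: track=341.1°, groundspeed=246.2 kt
Leg 4: track=262.8°, groundspeed=239.1 kt
Leg 5: track=234.7°, groundspeed=213.8 kt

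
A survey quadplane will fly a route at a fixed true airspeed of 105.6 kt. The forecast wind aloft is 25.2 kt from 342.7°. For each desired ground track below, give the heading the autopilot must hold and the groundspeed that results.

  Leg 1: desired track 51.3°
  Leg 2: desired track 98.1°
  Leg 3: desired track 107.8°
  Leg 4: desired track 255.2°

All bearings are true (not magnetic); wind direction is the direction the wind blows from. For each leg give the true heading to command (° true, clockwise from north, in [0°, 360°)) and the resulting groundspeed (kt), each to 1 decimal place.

Leg 1: desired track 51.3°; wind correction -12.8° → command heading 38.5°, groundspeed 93.8 kt
Leg 2: desired track 98.1°; wind correction -12.4° → command heading 85.7°, groundspeed 113.9 kt
Leg 3: desired track 107.8°; wind correction -11.3° → command heading 96.5°, groundspeed 118.1 kt
Leg 4: desired track 255.2°; wind correction +13.8° → command heading 269.0°, groundspeed 101.5 kt

Leg 1: heading=38.5°, groundspeed=93.8 kt
Leg 2: heading=85.7°, groundspeed=113.9 kt
Leg 3: heading=96.5°, groundspeed=118.1 kt
Leg 4: heading=269.0°, groundspeed=101.5 kt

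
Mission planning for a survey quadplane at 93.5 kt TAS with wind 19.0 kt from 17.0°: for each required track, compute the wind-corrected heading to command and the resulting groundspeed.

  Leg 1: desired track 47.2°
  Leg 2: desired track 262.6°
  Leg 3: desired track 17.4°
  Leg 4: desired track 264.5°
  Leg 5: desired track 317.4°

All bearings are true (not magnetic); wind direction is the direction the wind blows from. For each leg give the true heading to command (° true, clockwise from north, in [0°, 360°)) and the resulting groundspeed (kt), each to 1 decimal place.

Leg 1: desired track 47.2°; wind correction -5.9° → command heading 41.3°, groundspeed 76.6 kt
Leg 2: desired track 262.6°; wind correction +10.7° → command heading 273.3°, groundspeed 99.7 kt
Leg 3: desired track 17.4°; wind correction -0.1° → command heading 17.3°, groundspeed 74.5 kt
Leg 4: desired track 264.5°; wind correction +10.8° → command heading 275.3°, groundspeed 99.1 kt
Leg 5: desired track 317.4°; wind correction +10.1° → command heading 327.5°, groundspeed 82.4 kt

Leg 1: heading=41.3°, groundspeed=76.6 kt
Leg 2: heading=273.3°, groundspeed=99.7 kt
Leg 3: heading=17.3°, groundspeed=74.5 kt
Leg 4: heading=275.3°, groundspeed=99.1 kt
Leg 5: heading=327.5°, groundspeed=82.4 kt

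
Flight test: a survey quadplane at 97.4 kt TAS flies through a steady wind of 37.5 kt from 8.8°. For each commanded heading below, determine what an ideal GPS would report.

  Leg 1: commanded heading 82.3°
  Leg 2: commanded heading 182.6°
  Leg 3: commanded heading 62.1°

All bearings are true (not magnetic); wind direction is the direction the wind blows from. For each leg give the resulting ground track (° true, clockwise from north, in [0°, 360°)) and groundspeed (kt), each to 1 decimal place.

Leg 1: track=104.8°, groundspeed=93.9 kt
Leg 2: track=184.3°, groundspeed=134.7 kt
Leg 3: track=83.9°, groundspeed=80.8 kt

Leg 1: heading 82.3°; drift +22.5° → track 104.8°, groundspeed 93.9 kt
Leg 2: heading 182.6°; drift +1.7° → track 184.3°, groundspeed 134.7 kt
Leg 3: heading 62.1°; drift +21.8° → track 83.9°, groundspeed 80.8 kt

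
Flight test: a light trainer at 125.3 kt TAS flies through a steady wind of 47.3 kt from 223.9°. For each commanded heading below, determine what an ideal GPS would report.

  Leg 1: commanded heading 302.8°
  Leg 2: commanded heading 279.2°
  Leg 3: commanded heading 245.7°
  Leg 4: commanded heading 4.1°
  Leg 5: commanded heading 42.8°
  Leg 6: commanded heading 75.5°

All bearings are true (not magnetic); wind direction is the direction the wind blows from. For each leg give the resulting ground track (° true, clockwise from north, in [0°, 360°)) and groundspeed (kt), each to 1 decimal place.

Leg 1: track=324.6°, groundspeed=125.1 kt
Leg 2: track=300.8°, groundspeed=105.8 kt
Leg 3: track=257.9°, groundspeed=83.3 kt
Leg 4: track=14.7°, groundspeed=164.5 kt
Leg 5: track=43.1°, groundspeed=172.6 kt
Leg 6: track=67.0°, groundspeed=167.4 kt

Leg 1: heading 302.8°; drift +21.8° → track 324.6°, groundspeed 125.1 kt
Leg 2: heading 279.2°; drift +21.6° → track 300.8°, groundspeed 105.8 kt
Leg 3: heading 245.7°; drift +12.2° → track 257.9°, groundspeed 83.3 kt
Leg 4: heading 4.1°; drift +10.6° → track 14.7°, groundspeed 164.5 kt
Leg 5: heading 42.8°; drift +0.3° → track 43.1°, groundspeed 172.6 kt
Leg 6: heading 75.5°; drift -8.5° → track 67.0°, groundspeed 167.4 kt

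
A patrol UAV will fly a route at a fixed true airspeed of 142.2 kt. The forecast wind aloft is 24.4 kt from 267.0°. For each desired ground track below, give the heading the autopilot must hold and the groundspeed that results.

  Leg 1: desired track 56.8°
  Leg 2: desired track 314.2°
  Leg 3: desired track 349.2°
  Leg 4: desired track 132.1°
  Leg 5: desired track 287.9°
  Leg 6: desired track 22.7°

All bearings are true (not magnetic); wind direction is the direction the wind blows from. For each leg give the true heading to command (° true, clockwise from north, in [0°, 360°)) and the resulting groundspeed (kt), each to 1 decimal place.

Leg 1: heading=51.8°, groundspeed=162.8 kt
Leg 2: heading=307.0°, groundspeed=124.5 kt
Leg 3: heading=339.4°, groundspeed=136.8 kt
Leg 4: heading=139.1°, groundspeed=158.4 kt
Leg 5: heading=284.4°, groundspeed=119.1 kt
Leg 6: heading=13.8°, groundspeed=151.1 kt

Leg 1: desired track 56.8°; wind correction -5.0° → command heading 51.8°, groundspeed 162.8 kt
Leg 2: desired track 314.2°; wind correction -7.2° → command heading 307.0°, groundspeed 124.5 kt
Leg 3: desired track 349.2°; wind correction -9.8° → command heading 339.4°, groundspeed 136.8 kt
Leg 4: desired track 132.1°; wind correction +7.0° → command heading 139.1°, groundspeed 158.4 kt
Leg 5: desired track 287.9°; wind correction -3.5° → command heading 284.4°, groundspeed 119.1 kt
Leg 6: desired track 22.7°; wind correction -8.9° → command heading 13.8°, groundspeed 151.1 kt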